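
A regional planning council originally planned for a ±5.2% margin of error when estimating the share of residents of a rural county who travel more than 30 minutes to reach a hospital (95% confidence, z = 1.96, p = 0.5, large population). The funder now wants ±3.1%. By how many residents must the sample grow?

644

At ±5.2%: n = 1.96² × 0.2500 / 0.052² ≈ 355.18 → 356.
At ±3.1%: n = 1.96² × 0.2500 / 0.031² ≈ 999.38 → 1000.
Additional respondents: 1000 − 356 = 644.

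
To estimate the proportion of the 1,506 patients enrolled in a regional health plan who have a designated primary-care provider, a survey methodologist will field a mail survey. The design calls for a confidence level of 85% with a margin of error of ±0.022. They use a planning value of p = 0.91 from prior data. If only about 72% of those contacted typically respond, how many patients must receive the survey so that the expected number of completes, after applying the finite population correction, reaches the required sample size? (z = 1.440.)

Completed interviews needed (unadjusted): n₀ = 1.440² × 0.0819 / 0.022² ≈ 350.88 → 351.
FPC for N = 1,506: n = 351 / (1 + 350/1506) = 351 / 1.2324 ≈ 284.81 → 285.
At a 72% response rate, contacts needed = 285 / 0.72 ≈ 395.83 → 396.

396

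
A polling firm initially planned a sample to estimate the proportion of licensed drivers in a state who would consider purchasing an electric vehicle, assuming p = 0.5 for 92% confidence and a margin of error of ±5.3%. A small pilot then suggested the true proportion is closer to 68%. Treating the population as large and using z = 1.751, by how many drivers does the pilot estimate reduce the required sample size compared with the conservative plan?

Conservative (p = 0.5): n = 1.751² × 0.25 / 0.053² ≈ 272.87 → 273.
Using p = 0.68: p(1−p) = 0.2176, so n = 1.751² × 0.2176 / 0.053² ≈ 237.51 → 238.
Reduction: 273 − 238 = 35.

35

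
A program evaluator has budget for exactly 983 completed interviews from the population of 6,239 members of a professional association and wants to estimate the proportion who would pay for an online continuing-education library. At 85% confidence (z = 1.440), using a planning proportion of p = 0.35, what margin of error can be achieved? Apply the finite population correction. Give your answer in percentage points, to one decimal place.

Finite-population factor: (N−n)/(N−1) = (6239−983)/(6239−1) = 0.8426.
SE(p̂) = √[p(1−p)/n · (N−n)/(N−1)] = √[0.2275/983 × 0.8426] = 0.01396.
E = z × SE = 1.440 × 0.01396 = 0.02011 ≈ 2.0 percentage points.

2.0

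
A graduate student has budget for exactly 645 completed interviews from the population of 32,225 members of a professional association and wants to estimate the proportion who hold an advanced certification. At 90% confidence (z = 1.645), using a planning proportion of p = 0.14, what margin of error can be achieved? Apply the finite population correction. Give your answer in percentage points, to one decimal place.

2.2

Finite-population factor: (N−n)/(N−1) = (32225−645)/(32225−1) = 0.9800.
SE(p̂) = √[p(1−p)/n · (N−n)/(N−1)] = √[0.1204/645 × 0.9800] = 0.01353.
E = z × SE = 1.645 × 0.01353 = 0.02225 ≈ 2.2 percentage points.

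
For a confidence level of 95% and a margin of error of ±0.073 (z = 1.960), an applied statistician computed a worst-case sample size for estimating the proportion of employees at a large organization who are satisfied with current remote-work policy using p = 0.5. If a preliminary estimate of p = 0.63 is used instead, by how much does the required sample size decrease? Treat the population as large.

12

Conservative (p = 0.5): n = 1.960² × 0.25 / 0.073² ≈ 180.22 → 181.
Using p = 0.63: p(1−p) = 0.2331, so n = 1.960² × 0.2331 / 0.073² ≈ 168.04 → 169.
Reduction: 181 − 169 = 12.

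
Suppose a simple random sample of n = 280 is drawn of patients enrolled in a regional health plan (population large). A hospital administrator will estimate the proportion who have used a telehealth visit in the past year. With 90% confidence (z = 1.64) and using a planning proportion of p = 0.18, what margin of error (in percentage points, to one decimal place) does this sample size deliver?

SE(p̂) = √[p(1−p)/n] = √[0.1476/280] = 0.02296.
E = z × SE = 1.64 × 0.02296 = 0.03765, or 3.8 percentage points.

3.8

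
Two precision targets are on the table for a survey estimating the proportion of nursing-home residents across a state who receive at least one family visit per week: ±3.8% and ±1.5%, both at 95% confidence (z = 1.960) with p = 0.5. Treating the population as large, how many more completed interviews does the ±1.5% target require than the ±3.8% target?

At ±3.8%: n = 1.960² × 0.2500 / 0.038² ≈ 665.10 → 666.
At ±1.5%: n = 1.960² × 0.2500 / 0.015² ≈ 4268.44 → 4269.
Additional respondents: 4269 − 666 = 3603.

3603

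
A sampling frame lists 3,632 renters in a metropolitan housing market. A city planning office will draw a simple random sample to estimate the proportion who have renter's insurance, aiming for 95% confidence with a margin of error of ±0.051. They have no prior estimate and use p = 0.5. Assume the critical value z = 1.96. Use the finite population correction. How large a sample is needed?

Unadjusted: n₀ = 1.96² × 0.50 × 0.50 / 0.051² ≈ 369.24, so n₀ = 370.
Finite population correction with N = 3,632: n = n₀ / (1 + (n₀−1)/N) = 370 / (1 + 369/3632) = 370 / 1.1016 ≈ 335.88.
Rounding up, n = 336.

336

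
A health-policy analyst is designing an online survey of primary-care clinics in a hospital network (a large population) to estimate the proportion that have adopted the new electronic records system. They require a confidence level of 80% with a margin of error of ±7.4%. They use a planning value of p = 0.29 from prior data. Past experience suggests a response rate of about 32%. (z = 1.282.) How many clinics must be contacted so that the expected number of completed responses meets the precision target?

Completed interviews needed: n₀ = 1.282² × 0.2059 / 0.074² ≈ 61.80 → 62.
At a 32% response rate, contacts needed = 62 / 0.32 ≈ 193.75 → 194.

194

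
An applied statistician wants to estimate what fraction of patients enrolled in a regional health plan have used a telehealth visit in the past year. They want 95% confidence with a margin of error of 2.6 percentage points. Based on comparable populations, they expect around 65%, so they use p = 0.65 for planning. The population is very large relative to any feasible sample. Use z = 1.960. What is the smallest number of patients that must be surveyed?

1293

With p = 0.65, p(1−p) = 0.2275.
n = z²·p(1−p)/E² = 1.960² × 0.2275 / 0.026² = 3.8416 × 0.2275 / 0.000676 ≈ 1292.85.
Rounding up gives n = 1293.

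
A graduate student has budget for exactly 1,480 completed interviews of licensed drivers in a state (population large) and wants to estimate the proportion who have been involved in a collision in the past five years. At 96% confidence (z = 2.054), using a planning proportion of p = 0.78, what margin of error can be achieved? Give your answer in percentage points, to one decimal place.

2.2

SE(p̂) = √[p(1−p)/n] = √[0.1716/1480] = 0.01077.
E = z × SE = 2.054 × 0.01077 = 0.02212, or 2.2 percentage points.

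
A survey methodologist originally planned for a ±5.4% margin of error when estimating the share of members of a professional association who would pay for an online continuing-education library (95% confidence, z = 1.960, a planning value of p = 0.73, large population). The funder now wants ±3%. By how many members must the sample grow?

582

At ±5.4%: n = 1.960² × 0.1971 / 0.054² ≈ 259.66 → 260.
At ±3%: n = 1.960² × 0.1971 / 0.030² ≈ 841.31 → 842.
Additional respondents: 842 − 260 = 582.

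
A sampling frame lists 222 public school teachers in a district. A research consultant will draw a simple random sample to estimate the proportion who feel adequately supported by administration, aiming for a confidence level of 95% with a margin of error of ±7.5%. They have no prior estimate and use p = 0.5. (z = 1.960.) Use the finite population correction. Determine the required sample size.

97

Unadjusted: n₀ = 1.960² × 0.50 × 0.50 / 0.075² ≈ 170.74, so n₀ = 171.
Finite population correction with N = 222: n = n₀ / (1 + (n₀−1)/N) = 171 / (1 + 170/222) = 171 / 1.7658 ≈ 96.84.
Rounding up, n = 97.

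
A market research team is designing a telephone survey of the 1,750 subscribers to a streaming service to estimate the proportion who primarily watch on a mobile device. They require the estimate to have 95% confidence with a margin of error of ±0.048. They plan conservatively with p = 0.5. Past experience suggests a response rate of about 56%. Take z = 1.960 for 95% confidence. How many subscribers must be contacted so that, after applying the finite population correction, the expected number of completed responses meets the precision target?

Completed interviews needed (unadjusted): n₀ = 1.960² × 0.2500 / 0.048² ≈ 416.84 → 417.
FPC for N = 1,750: n = 417 / (1 + 416/1750) = 417 / 1.2377 ≈ 336.91 → 337.
At a 56% response rate, contacts needed = 337 / 0.56 ≈ 601.79 → 602.

602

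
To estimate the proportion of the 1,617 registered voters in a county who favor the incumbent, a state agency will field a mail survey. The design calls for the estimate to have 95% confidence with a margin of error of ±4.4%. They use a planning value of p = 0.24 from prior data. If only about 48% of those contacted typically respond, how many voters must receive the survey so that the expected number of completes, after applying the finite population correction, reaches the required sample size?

For 95% confidence, z = 1.960.
Completed interviews needed (unadjusted): n₀ = 1.960² × 0.1824 / 0.044² ≈ 361.94 → 362.
FPC for N = 1,617: n = 362 / (1 + 361/1617) = 362 / 1.2233 ≈ 295.93 → 296.
At a 48% response rate, contacts needed = 296 / 0.48 ≈ 616.67 → 617.

617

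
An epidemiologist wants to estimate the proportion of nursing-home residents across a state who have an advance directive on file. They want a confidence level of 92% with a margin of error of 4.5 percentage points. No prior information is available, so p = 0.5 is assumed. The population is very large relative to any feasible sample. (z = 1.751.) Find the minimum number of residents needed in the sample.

With p = 0.5, p(1−p) = 0.25.
n = z²·p(1−p)/E² = 1.751² × 0.2500 / 0.045² = 3.0660 × 0.2500 / 0.002025 ≈ 378.52.
Rounding up gives n = 379.

379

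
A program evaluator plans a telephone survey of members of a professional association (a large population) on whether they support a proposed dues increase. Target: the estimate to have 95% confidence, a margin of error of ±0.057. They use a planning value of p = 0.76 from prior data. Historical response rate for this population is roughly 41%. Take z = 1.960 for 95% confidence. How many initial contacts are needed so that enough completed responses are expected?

527

Completed interviews needed: n₀ = 1.960² × 0.1824 / 0.057² ≈ 215.67 → 216.
At a 41% response rate, contacts needed = 216 / 0.41 ≈ 526.83 → 527.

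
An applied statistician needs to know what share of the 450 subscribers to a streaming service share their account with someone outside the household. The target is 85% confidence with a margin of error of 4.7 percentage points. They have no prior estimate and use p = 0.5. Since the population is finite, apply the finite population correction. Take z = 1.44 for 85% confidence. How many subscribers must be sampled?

Unadjusted: n₀ = 1.44² × 0.50 × 0.50 / 0.047² ≈ 234.68, so n₀ = 235.
Finite population correction with N = 450: n = n₀ / (1 + (n₀−1)/N) = 235 / (1 + 234/450) = 235 / 1.5200 ≈ 154.61.
Rounding up, n = 155.

155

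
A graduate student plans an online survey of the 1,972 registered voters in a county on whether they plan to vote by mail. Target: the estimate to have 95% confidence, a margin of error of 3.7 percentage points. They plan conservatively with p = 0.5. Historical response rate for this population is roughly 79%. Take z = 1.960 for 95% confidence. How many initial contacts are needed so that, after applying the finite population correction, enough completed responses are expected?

656

Completed interviews needed (unadjusted): n₀ = 1.960² × 0.2500 / 0.037² ≈ 701.53 → 702.
FPC for N = 1,972: n = 702 / (1 + 701/1972) = 702 / 1.3555 ≈ 517.90 → 518.
At a 79% response rate, contacts needed = 518 / 0.79 ≈ 655.70 → 656.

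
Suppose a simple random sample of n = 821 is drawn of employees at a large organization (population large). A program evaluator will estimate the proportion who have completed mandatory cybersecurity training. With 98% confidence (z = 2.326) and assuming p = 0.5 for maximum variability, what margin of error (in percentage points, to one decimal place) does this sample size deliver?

SE(p̂) = √[p(1−p)/n] = √[0.2500/821] = 0.01745.
E = z × SE = 2.326 × 0.01745 = 0.04059, or 4.1 percentage points.

4.1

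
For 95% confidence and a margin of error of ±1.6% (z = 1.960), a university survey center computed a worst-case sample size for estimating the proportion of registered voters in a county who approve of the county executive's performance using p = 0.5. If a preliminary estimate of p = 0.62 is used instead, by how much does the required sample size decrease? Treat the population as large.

216

Conservative (p = 0.5): n = 1.960² × 0.25 / 0.016² ≈ 3751.56 → 3752.
Using p = 0.62: p(1−p) = 0.2356, so n = 1.960² × 0.2356 / 0.016² ≈ 3535.47 → 3536.
Reduction: 3752 − 3536 = 216.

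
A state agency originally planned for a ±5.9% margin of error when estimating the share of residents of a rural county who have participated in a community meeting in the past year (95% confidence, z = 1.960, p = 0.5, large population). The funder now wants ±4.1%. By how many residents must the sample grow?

At ±5.9%: n = 1.960² × 0.2500 / 0.059² ≈ 275.90 → 276.
At ±4.1%: n = 1.960² × 0.2500 / 0.041² ≈ 571.33 → 572.
Additional respondents: 572 − 276 = 296.

296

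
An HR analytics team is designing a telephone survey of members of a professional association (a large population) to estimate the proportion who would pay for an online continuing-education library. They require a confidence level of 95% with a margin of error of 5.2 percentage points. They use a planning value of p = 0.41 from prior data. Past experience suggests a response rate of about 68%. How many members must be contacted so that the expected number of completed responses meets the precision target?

For 95% confidence, z = 1.960.
Completed interviews needed: n₀ = 1.960² × 0.2419 / 0.052² ≈ 343.67 → 344.
At a 68% response rate, contacts needed = 344 / 0.68 ≈ 505.88 → 506.

506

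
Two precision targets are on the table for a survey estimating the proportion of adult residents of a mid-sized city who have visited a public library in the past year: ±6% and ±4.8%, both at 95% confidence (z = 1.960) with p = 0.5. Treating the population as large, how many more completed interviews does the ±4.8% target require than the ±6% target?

At ±6%: n = 1.960² × 0.2500 / 0.060² ≈ 266.78 → 267.
At ±4.8%: n = 1.960² × 0.2500 / 0.048² ≈ 416.84 → 417.
Additional respondents: 417 − 267 = 150.

150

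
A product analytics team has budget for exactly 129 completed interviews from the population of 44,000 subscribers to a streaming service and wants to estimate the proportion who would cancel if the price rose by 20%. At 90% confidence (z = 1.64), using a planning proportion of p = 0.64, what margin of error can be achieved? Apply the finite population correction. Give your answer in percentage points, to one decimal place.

6.9

Finite-population factor: (N−n)/(N−1) = (44000−129)/(44000−1) = 0.9971.
SE(p̂) = √[p(1−p)/n · (N−n)/(N−1)] = √[0.2304/129 × 0.9971] = 0.04220.
E = z × SE = 1.64 × 0.04220 = 0.06921 ≈ 6.9 percentage points.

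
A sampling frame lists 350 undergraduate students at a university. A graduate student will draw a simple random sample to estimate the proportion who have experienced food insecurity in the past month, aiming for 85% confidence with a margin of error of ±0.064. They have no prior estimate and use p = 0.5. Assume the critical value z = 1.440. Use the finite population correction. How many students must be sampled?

94

Unadjusted: n₀ = 1.440² × 0.50 × 0.50 / 0.064² ≈ 126.56, so n₀ = 127.
Finite population correction with N = 350: n = n₀ / (1 + (n₀−1)/N) = 127 / (1 + 126/350) = 127 / 1.3600 ≈ 93.38.
Rounding up, n = 94.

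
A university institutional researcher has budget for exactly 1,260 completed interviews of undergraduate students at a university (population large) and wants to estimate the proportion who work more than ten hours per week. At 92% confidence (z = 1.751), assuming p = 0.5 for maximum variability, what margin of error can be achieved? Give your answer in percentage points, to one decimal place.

SE(p̂) = √[p(1−p)/n] = √[0.2500/1260] = 0.01409.
E = z × SE = 1.751 × 0.01409 = 0.02466, or 2.5 percentage points.

2.5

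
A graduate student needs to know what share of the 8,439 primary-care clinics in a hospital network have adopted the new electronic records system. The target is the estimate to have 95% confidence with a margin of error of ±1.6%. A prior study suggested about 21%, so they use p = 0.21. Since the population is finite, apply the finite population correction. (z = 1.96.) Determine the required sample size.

Unadjusted: n₀ = 1.96² × 0.21 × 0.79 / 0.016² ≈ 2489.54, so n₀ = 2490.
Finite population correction with N = 8,439: n = n₀ / (1 + (n₀−1)/N) = 2490 / (1 + 2489/8439) = 2490 / 1.2949 ≈ 1922.87.
Rounding up, n = 1923.

1923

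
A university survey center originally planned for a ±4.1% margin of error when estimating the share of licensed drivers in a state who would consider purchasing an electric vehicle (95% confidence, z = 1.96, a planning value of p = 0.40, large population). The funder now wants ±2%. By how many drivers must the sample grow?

At ±4.1%: n = 1.96² × 0.2400 / 0.041² ≈ 548.47 → 549.
At ±2%: n = 1.96² × 0.2400 / 0.020² ≈ 2304.96 → 2305.
Additional respondents: 2305 − 549 = 1756.

1756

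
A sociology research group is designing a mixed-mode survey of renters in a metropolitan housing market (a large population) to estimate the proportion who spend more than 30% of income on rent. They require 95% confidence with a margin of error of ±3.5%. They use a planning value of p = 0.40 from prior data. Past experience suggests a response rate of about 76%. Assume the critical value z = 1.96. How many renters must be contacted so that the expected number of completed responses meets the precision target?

Completed interviews needed: n₀ = 1.96² × 0.2400 / 0.035² ≈ 752.64 → 753.
At a 76% response rate, contacts needed = 753 / 0.76 ≈ 990.79 → 991.

991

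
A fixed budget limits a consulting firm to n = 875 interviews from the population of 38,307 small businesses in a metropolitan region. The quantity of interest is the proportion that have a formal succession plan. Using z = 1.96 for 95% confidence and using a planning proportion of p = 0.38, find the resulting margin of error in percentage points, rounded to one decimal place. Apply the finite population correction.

3.2

Finite-population factor: (N−n)/(N−1) = (38307−875)/(38307−1) = 0.9772.
SE(p̂) = √[p(1−p)/n · (N−n)/(N−1)] = √[0.2356/875 × 0.9772] = 0.01622.
E = z × SE = 1.96 × 0.01622 = 0.03179 ≈ 3.2 percentage points.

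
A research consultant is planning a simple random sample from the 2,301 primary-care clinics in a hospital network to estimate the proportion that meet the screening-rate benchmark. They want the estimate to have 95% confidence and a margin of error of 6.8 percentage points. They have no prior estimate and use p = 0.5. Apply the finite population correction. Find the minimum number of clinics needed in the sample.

191

For 95% confidence, z = 1.960.
Unadjusted: n₀ = 1.960² × 0.50 × 0.50 / 0.068² ≈ 207.70, so n₀ = 208.
Finite population correction with N = 2,301: n = n₀ / (1 + (n₀−1)/N) = 208 / (1 + 207/2301) = 208 / 1.0900 ≈ 190.83.
Rounding up, n = 191.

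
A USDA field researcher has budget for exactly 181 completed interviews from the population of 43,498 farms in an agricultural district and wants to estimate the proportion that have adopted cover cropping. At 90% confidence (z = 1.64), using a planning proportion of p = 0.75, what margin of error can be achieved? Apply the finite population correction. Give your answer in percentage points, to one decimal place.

5.3

Finite-population factor: (N−n)/(N−1) = (43498−181)/(43498−1) = 0.9959.
SE(p̂) = √[p(1−p)/n · (N−n)/(N−1)] = √[0.1875/181 × 0.9959] = 0.03212.
E = z × SE = 1.64 × 0.03212 = 0.05268 ≈ 5.3 percentage points.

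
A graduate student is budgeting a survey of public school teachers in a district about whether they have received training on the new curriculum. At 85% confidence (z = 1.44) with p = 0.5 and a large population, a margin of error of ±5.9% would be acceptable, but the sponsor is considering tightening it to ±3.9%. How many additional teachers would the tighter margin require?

At ±5.9%: n = 1.44² × 0.2500 / 0.059² ≈ 148.92 → 149.
At ±3.9%: n = 1.44² × 0.2500 / 0.039² ≈ 340.83 → 341.
Additional respondents: 341 − 149 = 192.

192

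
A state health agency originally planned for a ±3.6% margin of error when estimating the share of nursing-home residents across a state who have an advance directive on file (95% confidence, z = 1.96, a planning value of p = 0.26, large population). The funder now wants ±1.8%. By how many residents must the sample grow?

At ±3.6%: n = 1.96² × 0.1924 / 0.036² ≈ 570.31 → 571.
At ±1.8%: n = 1.96² × 0.1924 / 0.018² ≈ 2281.25 → 2282.
Additional respondents: 2282 − 571 = 1711.

1711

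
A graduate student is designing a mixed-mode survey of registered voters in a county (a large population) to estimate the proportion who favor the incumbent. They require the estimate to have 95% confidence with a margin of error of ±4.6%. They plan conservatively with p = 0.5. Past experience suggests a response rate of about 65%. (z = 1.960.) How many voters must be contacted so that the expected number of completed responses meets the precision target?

699

Completed interviews needed: n₀ = 1.960² × 0.2500 / 0.046² ≈ 453.88 → 454.
At a 65% response rate, contacts needed = 454 / 0.65 ≈ 698.46 → 699.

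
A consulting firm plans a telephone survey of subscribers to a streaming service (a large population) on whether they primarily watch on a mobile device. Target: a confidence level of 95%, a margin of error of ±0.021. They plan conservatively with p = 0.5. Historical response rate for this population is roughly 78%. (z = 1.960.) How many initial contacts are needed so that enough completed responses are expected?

2793

Completed interviews needed: n₀ = 1.960² × 0.2500 / 0.021² ≈ 2177.78 → 2178.
At a 78% response rate, contacts needed = 2178 / 0.78 ≈ 2792.31 → 2793.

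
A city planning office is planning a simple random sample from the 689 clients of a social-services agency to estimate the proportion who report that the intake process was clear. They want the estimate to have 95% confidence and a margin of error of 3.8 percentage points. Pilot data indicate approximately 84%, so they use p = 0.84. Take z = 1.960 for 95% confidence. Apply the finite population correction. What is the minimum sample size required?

Unadjusted: n₀ = 1.960² × 0.84 × 0.16 / 0.038² ≈ 357.56, so n₀ = 358.
Finite population correction with N = 689: n = n₀ / (1 + (n₀−1)/N) = 358 / (1 + 357/689) = 358 / 1.5181 ≈ 235.81.
Rounding up, n = 236.

236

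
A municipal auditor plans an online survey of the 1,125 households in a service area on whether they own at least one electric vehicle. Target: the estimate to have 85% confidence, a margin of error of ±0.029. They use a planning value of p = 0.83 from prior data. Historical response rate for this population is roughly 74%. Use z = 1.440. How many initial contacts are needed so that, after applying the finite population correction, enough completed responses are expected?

Completed interviews needed (unadjusted): n₀ = 1.440² × 0.1411 / 0.029² ≈ 347.90 → 348.
FPC for N = 1,125: n = 348 / (1 + 347/1125) = 348 / 1.3084 ≈ 265.96 → 266.
At a 74% response rate, contacts needed = 266 / 0.74 ≈ 359.46 → 360.

360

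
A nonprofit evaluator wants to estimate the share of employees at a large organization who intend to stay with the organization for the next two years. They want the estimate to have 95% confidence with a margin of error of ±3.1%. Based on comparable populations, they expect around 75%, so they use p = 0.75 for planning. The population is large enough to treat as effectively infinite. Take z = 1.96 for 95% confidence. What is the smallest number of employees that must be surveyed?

750

With p = 0.75, p(1−p) = 0.1875.
n = z²·p(1−p)/E² = 1.96² × 0.1875 / 0.031² = 3.8416 × 0.1875 / 0.000961 ≈ 749.53.
Rounding up gives n = 750.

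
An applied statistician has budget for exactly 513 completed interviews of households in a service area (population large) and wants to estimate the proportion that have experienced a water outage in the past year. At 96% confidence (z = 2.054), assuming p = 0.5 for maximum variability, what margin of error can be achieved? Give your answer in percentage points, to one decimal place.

4.5

SE(p̂) = √[p(1−p)/n] = √[0.2500/513] = 0.02208.
E = z × SE = 2.054 × 0.02208 = 0.04534, or 4.5 percentage points.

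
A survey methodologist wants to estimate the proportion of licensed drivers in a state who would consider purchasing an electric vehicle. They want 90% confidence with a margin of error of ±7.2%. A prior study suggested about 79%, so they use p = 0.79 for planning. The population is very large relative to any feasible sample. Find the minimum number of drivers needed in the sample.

87

For 90% confidence, z = 1.64.
With p = 0.79, p(1−p) = 0.1659.
n = z²·p(1−p)/E² = 1.64² × 0.1659 / 0.072² = 2.6896 × 0.1659 / 0.005184 ≈ 86.07.
Rounding up gives n = 87.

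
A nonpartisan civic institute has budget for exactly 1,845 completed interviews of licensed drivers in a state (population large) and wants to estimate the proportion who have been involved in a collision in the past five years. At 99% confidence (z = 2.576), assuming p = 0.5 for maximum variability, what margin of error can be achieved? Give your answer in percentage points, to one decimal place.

SE(p̂) = √[p(1−p)/n] = √[0.2500/1845] = 0.01164.
E = z × SE = 2.576 × 0.01164 = 0.02999, or 3.0 percentage points.

3.0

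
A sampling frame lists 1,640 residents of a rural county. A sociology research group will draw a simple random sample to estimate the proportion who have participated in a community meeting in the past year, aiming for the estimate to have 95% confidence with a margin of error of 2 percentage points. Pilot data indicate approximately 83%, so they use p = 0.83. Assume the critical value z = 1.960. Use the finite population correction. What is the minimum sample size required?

Unadjusted: n₀ = 1.960² × 0.83 × 0.17 / 0.020² ≈ 1355.12, so n₀ = 1356.
Finite population correction with N = 1,640: n = n₀ / (1 + (n₀−1)/N) = 1356 / (1 + 1355/1640) = 1356 / 1.8262 ≈ 742.52.
Rounding up, n = 743.

743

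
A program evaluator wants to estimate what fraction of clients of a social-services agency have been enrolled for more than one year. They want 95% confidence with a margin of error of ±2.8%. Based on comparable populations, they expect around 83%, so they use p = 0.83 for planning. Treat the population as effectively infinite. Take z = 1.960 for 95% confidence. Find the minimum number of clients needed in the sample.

With p = 0.83, p(1−p) = 0.1411.
n = z²·p(1−p)/E² = 1.960² × 0.1411 / 0.028² = 3.8416 × 0.1411 / 0.000784 ≈ 691.39.
Rounding up gives n = 692.

692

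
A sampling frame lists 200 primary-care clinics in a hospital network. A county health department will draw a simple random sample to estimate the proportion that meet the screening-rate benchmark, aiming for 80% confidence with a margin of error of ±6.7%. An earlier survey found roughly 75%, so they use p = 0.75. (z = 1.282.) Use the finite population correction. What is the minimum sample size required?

Unadjusted: n₀ = 1.282² × 0.75 × 0.25 / 0.067² ≈ 68.65, so n₀ = 69.
Finite population correction with N = 200: n = n₀ / (1 + (n₀−1)/N) = 69 / (1 + 68/200) = 69 / 1.3400 ≈ 51.49.
Rounding up, n = 52.

52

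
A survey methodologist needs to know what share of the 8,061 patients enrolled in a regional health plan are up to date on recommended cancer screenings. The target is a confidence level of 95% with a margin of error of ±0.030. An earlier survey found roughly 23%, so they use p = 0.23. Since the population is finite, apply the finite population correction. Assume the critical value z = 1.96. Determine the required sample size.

692

Unadjusted: n₀ = 1.96² × 0.23 × 0.77 / 0.030² ≈ 755.94, so n₀ = 756.
Finite population correction with N = 8,061: n = n₀ / (1 + (n₀−1)/N) = 756 / (1 + 755/8061) = 756 / 1.0937 ≈ 691.26.
Rounding up, n = 692.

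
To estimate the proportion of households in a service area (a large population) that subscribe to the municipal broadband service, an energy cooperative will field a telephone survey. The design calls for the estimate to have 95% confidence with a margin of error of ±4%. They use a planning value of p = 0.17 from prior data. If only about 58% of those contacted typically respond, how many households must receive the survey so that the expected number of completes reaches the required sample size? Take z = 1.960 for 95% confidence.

Completed interviews needed: n₀ = 1.960² × 0.1411 / 0.040² ≈ 338.78 → 339.
At a 58% response rate, contacts needed = 339 / 0.58 ≈ 584.48 → 585.

585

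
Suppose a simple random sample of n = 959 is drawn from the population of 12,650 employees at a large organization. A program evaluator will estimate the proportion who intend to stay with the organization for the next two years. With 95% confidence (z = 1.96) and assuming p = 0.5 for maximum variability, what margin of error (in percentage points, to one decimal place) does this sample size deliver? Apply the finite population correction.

3.0

Finite-population factor: (N−n)/(N−1) = (12650−959)/(12650−1) = 0.9243.
SE(p̂) = √[p(1−p)/n · (N−n)/(N−1)] = √[0.2500/959 × 0.9243] = 0.01552.
E = z × SE = 1.96 × 0.01552 = 0.03042 ≈ 3.0 percentage points.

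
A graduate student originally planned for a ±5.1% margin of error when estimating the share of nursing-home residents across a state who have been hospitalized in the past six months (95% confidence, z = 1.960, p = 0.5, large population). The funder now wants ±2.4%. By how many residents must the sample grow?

1298

At ±5.1%: n = 1.960² × 0.2500 / 0.051² ≈ 369.24 → 370.
At ±2.4%: n = 1.960² × 0.2500 / 0.024² ≈ 1667.36 → 1668.
Additional respondents: 1668 − 370 = 1298.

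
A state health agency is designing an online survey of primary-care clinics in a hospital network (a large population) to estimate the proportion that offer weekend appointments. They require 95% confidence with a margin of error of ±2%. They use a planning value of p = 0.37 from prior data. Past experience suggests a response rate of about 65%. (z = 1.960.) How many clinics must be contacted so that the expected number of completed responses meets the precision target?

Completed interviews needed: n₀ = 1.960² × 0.2331 / 0.020² ≈ 2238.69 → 2239.
At a 65% response rate, contacts needed = 2239 / 0.65 ≈ 3444.62 → 3445.

3445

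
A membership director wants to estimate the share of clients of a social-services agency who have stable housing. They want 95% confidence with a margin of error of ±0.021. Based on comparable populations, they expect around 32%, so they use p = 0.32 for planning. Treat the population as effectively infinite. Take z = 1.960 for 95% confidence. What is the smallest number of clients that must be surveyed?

With p = 0.32, p(1−p) = 0.2176.
n = z²·p(1−p)/E² = 1.960² × 0.2176 / 0.021² = 3.8416 × 0.2176 / 0.000441 ≈ 1895.54.
Rounding up gives n = 1896.

1896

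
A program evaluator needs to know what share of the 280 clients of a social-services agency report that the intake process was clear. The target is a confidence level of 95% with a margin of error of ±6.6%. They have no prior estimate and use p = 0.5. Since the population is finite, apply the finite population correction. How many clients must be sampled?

124

For 95% confidence, z = 1.96.
Unadjusted: n₀ = 1.96² × 0.50 × 0.50 / 0.066² ≈ 220.48, so n₀ = 221.
Finite population correction with N = 280: n = n₀ / (1 + (n₀−1)/N) = 221 / (1 + 220/280) = 221 / 1.7857 ≈ 123.76.
Rounding up, n = 124.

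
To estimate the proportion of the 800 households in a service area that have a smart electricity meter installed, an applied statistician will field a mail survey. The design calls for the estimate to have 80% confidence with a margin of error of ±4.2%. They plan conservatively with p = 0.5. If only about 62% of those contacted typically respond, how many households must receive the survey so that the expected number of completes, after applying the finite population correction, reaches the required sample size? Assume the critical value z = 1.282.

Completed interviews needed (unadjusted): n₀ = 1.282² × 0.2500 / 0.042² ≈ 232.93 → 233.
FPC for N = 800: n = 233 / (1 + 232/800) = 233 / 1.2900 ≈ 180.62 → 181.
At a 62% response rate, contacts needed = 181 / 0.62 ≈ 291.94 → 292.

292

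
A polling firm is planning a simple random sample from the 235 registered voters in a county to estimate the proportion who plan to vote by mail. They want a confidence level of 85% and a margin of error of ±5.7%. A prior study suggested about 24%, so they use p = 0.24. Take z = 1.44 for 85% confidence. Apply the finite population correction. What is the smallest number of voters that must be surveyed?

Unadjusted: n₀ = 1.44² × 0.24 × 0.76 / 0.057² ≈ 116.41, so n₀ = 117.
Finite population correction with N = 235: n = n₀ / (1 + (n₀−1)/N) = 117 / (1 + 116/235) = 117 / 1.4936 ≈ 78.33.
Rounding up, n = 79.

79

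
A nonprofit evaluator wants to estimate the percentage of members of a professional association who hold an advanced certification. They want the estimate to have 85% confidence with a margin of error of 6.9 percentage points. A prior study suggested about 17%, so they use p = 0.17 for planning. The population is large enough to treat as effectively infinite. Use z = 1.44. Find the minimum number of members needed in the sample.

62

With p = 0.17, p(1−p) = 0.1411.
n = z²·p(1−p)/E² = 1.44² × 0.1411 / 0.069² = 2.0736 × 0.1411 / 0.004761 ≈ 61.45.
Rounding up gives n = 62.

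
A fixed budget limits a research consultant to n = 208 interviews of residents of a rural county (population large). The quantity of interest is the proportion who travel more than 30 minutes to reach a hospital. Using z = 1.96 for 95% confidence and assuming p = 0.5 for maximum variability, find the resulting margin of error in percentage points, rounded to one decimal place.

SE(p̂) = √[p(1−p)/n] = √[0.2500/208] = 0.03467.
E = z × SE = 1.96 × 0.03467 = 0.06795, or 6.8 percentage points.

6.8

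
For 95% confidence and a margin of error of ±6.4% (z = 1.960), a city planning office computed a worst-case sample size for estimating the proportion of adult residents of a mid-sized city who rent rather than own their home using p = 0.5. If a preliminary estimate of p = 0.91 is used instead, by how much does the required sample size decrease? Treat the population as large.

158

Conservative (p = 0.5): n = 1.960² × 0.25 / 0.064² ≈ 234.47 → 235.
Using p = 0.91: p(1−p) = 0.0819, so n = 1.960² × 0.0819 / 0.064² ≈ 76.81 → 77.
Reduction: 235 − 77 = 158.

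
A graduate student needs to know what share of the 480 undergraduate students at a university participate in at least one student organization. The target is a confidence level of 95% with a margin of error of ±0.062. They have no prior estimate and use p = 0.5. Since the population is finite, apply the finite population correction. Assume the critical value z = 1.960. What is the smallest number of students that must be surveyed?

165

Unadjusted: n₀ = 1.960² × 0.50 × 0.50 / 0.062² ≈ 249.84, so n₀ = 250.
Finite population correction with N = 480: n = n₀ / (1 + (n₀−1)/N) = 250 / (1 + 249/480) = 250 / 1.5188 ≈ 164.61.
Rounding up, n = 165.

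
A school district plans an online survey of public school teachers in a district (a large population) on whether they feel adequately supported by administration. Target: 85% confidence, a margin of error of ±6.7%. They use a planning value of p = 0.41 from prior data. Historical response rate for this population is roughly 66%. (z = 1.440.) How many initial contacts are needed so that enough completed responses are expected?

Completed interviews needed: n₀ = 1.440² × 0.2419 / 0.067² ≈ 111.74 → 112.
At a 66% response rate, contacts needed = 112 / 0.66 ≈ 169.70 → 170.

170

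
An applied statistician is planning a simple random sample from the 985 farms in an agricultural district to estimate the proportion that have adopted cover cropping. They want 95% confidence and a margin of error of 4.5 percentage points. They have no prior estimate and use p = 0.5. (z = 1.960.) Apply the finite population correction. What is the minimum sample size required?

Unadjusted: n₀ = 1.960² × 0.50 × 0.50 / 0.045² ≈ 474.27, so n₀ = 475.
Finite population correction with N = 985: n = n₀ / (1 + (n₀−1)/N) = 475 / (1 + 474/985) = 475 / 1.4812 ≈ 320.68.
Rounding up, n = 321.

321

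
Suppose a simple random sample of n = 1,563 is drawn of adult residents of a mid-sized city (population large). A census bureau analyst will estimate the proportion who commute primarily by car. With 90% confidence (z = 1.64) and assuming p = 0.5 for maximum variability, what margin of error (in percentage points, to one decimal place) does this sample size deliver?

SE(p̂) = √[p(1−p)/n] = √[0.2500/1563] = 0.01265.
E = z × SE = 1.64 × 0.01265 = 0.02074, or 2.1 percentage points.

2.1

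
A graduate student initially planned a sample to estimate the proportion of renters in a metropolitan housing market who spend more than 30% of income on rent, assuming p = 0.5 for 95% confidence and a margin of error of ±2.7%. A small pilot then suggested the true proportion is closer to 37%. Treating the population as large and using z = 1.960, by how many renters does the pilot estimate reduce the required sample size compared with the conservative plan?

89

Conservative (p = 0.5): n = 1.960² × 0.25 / 0.027² ≈ 1317.42 → 1318.
Using p = 0.37: p(1−p) = 0.2331, so n = 1.960² × 0.2331 / 0.027² ≈ 1228.36 → 1229.
Reduction: 1318 − 1229 = 89.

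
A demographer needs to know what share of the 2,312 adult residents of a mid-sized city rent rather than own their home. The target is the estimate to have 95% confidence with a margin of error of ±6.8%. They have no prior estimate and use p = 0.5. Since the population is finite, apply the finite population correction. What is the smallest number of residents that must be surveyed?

For 95% confidence, z = 1.96.
Unadjusted: n₀ = 1.96² × 0.50 × 0.50 / 0.068² ≈ 207.70, so n₀ = 208.
Finite population correction with N = 2,312: n = n₀ / (1 + (n₀−1)/N) = 208 / (1 + 207/2312) = 208 / 1.0895 ≈ 190.91.
Rounding up, n = 191.

191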